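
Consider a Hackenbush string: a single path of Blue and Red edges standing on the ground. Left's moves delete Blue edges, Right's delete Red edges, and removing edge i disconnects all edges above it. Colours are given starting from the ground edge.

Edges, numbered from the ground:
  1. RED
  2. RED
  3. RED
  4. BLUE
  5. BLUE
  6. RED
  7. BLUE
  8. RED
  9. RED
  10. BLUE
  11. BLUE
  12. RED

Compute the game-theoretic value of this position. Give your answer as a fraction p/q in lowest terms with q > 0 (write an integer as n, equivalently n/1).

step 1: add RED to get R; options L={ · } R={ 0 } so -1
step 2: add RED to get RR; options L={ · } R={ -1; 0 } so -2
step 3: add RED to get RRR; options L={ · } R={ -2; -1; 0 } so -3
step 4: add BLUE to get RRRB; options L={ -3 } R={ -2; -1; 0 } so -5/2
step 5: add BLUE to get RRRBB; options L={ -3; -5/2 } R={ -2; -1; 0 } so -9/4
step 6: add RED to get RRRBBR; options L={ -3; -5/2 } R={ -9/4; -2; -1; 0 } so -19/8
step 7: add BLUE to get RRRBBRB; options L={ -3; -5/2; -19/8 } R={ -9/4; -2; -1; 0 } so -37/16
step 8: add RED to get RRRBBRBR; options L={ -3; -5/2; -19/8 } R={ -37/16; -9/4; -2; -1; 0 } so -75/32
step 9: add RED to get RRRBBRBRR; options L={ -3; -5/2; -19/8 } R={ -75/32; -37/16; -9/4; -2; -1; 0 } so -151/64
step 10: add BLUE to get RRRBBRBRRB; options L={ -3; -5/2; -19/8; -151/64 } R={ -75/32; -37/16; -9/4; -2; -1; 0 } so -301/128
step 11: add BLUE to get RRRBBRBRRBB; options L={ -3; -5/2; -19/8; -151/64; -301/128 } R={ -75/32; -37/16; -9/4; -2; -1; 0 } so -601/256
step 12: add RED to get RRRBBRBRRBBR; options L={ -3; -5/2; -19/8; -151/64; -301/128 } R={ -601/256; -75/32; -37/16; -9/4; -2; -1; 0 } so -1203/512

-1203/512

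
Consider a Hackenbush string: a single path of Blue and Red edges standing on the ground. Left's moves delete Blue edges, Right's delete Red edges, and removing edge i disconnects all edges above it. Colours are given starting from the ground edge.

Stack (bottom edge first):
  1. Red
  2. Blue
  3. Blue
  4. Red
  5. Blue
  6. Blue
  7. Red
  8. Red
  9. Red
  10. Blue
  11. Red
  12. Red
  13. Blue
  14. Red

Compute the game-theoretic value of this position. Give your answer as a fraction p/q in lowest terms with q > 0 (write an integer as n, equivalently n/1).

-2523/8192

v(R) = {  | 0 } so -1
v(RB) = { -1 | 0 } so -1/2
v(RBB) = { -1; -1/2 | 0 } so -1/4
v(RBBR) = { -1; -1/2 | -1/4; 0 } so -3/8
v(RBBRB) = { -1; -1/2; -3/8 | -1/4; 0 } so -5/16
v(RBBRBB) = { -1; -1/2; -3/8; -5/16 | -1/4; 0 } so -9/32
v(RBBRBBR) = { -1; -1/2; -3/8; -5/16 | -9/32; -1/4; 0 } so -19/64
v(RBBRBBRR) = { -1; -1/2; -3/8; -5/16 | -19/64; -9/32; -1/4; 0 } so -39/128
v(RBBRBBRRR) = { -1; -1/2; -3/8; -5/16 | -39/128; -19/64; -9/32; -1/4; 0 } so -79/256
v(RBBRBBRRRB) = { -1; -1/2; -3/8; -5/16; -79/256 | -39/128; -19/64; -9/32; -1/4; 0 } so -157/512
v(RBBRBBRRRBR) = { -1; -1/2; -3/8; -5/16; -79/256 | -157/512; -39/128; -19/64; -9/32; -1/4; 0 } so -315/1024
v(RBBRBBRRRBRR) = { -1; -1/2; -3/8; -5/16; -79/256 | -315/1024; -157/512; -39/128; -19/64; -9/32; -1/4; 0 } so -631/2048
v(RBBRBBRRRBRRB) = { -1; -1/2; -3/8; -5/16; -79/256; -631/2048 | -315/1024; -157/512; -39/128; -19/64; -9/32; -1/4; 0 } so -1261/4096
v(RBBRBBRRRBRRBR) = { -1; -1/2; -3/8; -5/16; -79/256; -631/2048 | -1261/4096; -315/1024; -157/512; -39/128; -19/64; -9/32; -1/4; 0 } so -2523/8192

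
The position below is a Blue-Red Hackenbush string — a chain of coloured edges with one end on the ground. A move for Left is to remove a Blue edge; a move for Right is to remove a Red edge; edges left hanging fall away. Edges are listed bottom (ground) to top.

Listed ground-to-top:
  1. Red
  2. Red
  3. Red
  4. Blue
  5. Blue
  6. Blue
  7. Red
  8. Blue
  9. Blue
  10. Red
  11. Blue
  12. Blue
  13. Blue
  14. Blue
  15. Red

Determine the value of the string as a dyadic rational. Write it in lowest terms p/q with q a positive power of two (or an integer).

-8771/4096

Build G(s[:k]) for k = 1..15, string s = Red Red Red Blue Blue Blue Red Blue Blue Red Blue Blue Blue Blue Red.
G(R) = { — | 0 } → -1
G(RR) = { — | -1; 0 } → -2
G(RRR) = { — | -2; -1; 0 } → -3
G(RRRB) = { -3 | -2; -1; 0 } → -5/2
G(RRRBB) = { -3; -5/2 | -2; -1; 0 } → -9/4
G(RRRBBB) = { -3; -5/2; -9/4 | -2; -1; 0 } → -17/8
G(RRRBBBR) = { -3; -5/2; -9/4 | -17/8; -2; -1; 0 } → -35/16
G(RRRBBBRB) = { -3; -5/2; -9/4; -35/16 | -17/8; -2; -1; 0 } → -69/32
G(RRRBBBRBB) = { -3; -5/2; -9/4; -35/16; -69/32 | -17/8; -2; -1; 0 } → -137/64
G(RRRBBBRBBR) = { -3; -5/2; -9/4; -35/16; -69/32 | -137/64; -17/8; -2; -1; 0 } → -275/128
G(RRRBBBRBBRB) = { -3; -5/2; -9/4; -35/16; -69/32; -275/128 | -137/64; -17/8; -2; -1; 0 } → -549/256
G(RRRBBBRBBRBB) = { -3; -5/2; -9/4; -35/16; -69/32; -275/128; -549/256 | -137/64; -17/8; -2; -1; 0 } → -1097/512
G(RRRBBBRBBRBBB) = { -3; -5/2; -9/4; -35/16; -69/32; -275/128; -549/256; -1097/512 | -137/64; -17/8; -2; -1; 0 } → -2193/1024
G(RRRBBBRBBRBBBB) = { -3; -5/2; -9/4; -35/16; -69/32; -275/128; -549/256; -1097/512; -2193/1024 | -137/64; -17/8; -2; -1; 0 } → -4385/2048
G(RRRBBBRBBRBBBBR) = { -3; -5/2; -9/4; -35/16; -69/32; -275/128; -549/256; -1097/512; -2193/1024 | -4385/2048; -137/64; -17/8; -2; -1; 0 } → -8771/4096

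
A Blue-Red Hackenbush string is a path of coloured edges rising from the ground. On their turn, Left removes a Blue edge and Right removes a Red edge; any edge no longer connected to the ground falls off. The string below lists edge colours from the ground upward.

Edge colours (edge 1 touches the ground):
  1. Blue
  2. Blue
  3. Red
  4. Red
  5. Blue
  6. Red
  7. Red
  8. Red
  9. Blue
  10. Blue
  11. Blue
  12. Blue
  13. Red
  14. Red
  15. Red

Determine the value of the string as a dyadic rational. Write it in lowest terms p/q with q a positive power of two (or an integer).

Recurse on prefixes of the 15-edge string Blue Blue Red Red Blue Red Red Red Blue Blue Blue Blue Red Red Red:
B: Left { 0 }, Right { none } — simplest 1
BB: Left { 0 1 }, Right { none } — simplest 2
BBR: Left { 0 1 }, Right { 2 } — simplest 3/2
BBRR: Left { 0 1 }, Right { 3/2 2 } — simplest 5/4
BBRRB: Left { 0 1 5/4 }, Right { 3/2 2 } — simplest 11/8
BBRRBR: Left { 0 1 5/4 }, Right { 11/8 3/2 2 } — simplest 21/16
BBRRBRR: Left { 0 1 5/4 }, Right { 21/16 11/8 3/2 2 } — simplest 41/32
BBRRBRRR: Left { 0 1 5/4 }, Right { 41/32 21/16 11/8 3/2 2 } — simplest 81/64
BBRRBRRRB: Left { 0 1 5/4 81/64 }, Right { 41/32 21/16 11/8 3/2 2 } — simplest 163/128
BBRRBRRRBB: Left { 0 1 5/4 81/64 163/128 }, Right { 41/32 21/16 11/8 3/2 2 } — simplest 327/256
BBRRBRRRBBB: Left { 0 1 5/4 81/64 163/128 327/256 }, Right { 41/32 21/16 11/8 3/2 2 } — simplest 655/512
BBRRBRRRBBBB: Left { 0 1 5/4 81/64 163/128 327/256 655/512 }, Right { 41/32 21/16 11/8 3/2 2 } — simplest 1311/1024
BBRRBRRRBBBBR: Left { 0 1 5/4 81/64 163/128 327/256 655/512 }, Right { 1311/1024 41/32 21/16 11/8 3/2 2 } — simplest 2621/2048
BBRRBRRRBBBBRR: Left { 0 1 5/4 81/64 163/128 327/256 655/512 }, Right { 2621/2048 1311/1024 41/32 21/16 11/8 3/2 2 } — simplest 5241/4096
BBRRBRRRBBBBRRR: Left { 0 1 5/4 81/64 163/128 327/256 655/512 }, Right { 5241/4096 2621/2048 1311/1024 41/32 21/16 11/8 3/2 2 } — simplest 10481/8192

10481/8192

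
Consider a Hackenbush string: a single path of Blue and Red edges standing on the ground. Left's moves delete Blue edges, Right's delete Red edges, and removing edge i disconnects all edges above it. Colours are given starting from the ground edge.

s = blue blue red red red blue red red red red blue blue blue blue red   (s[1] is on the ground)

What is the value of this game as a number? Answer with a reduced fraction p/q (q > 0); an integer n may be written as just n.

9277/8192

edge 1 of 15 (blue): { 0 | none } => 1
edge 2 of 15 (blue): { 0, 1 | none } => 2
edge 3 of 15 (red): { 0, 1 | 2 } => 3/2
edge 4 of 15 (red): { 0, 1 | 3/2, 2 } => 5/4
edge 5 of 15 (red): { 0, 1 | 5/4, 3/2, 2 } => 9/8
edge 6 of 15 (blue): { 0, 1, 9/8 | 5/4, 3/2, 2 } => 19/16
edge 7 of 15 (red): { 0, 1, 9/8 | 19/16, 5/4, 3/2, 2 } => 37/32
edge 8 of 15 (red): { 0, 1, 9/8 | 37/32, 19/16, 5/4, 3/2, 2 } => 73/64
edge 9 of 15 (red): { 0, 1, 9/8 | 73/64, 37/32, 19/16, 5/4, 3/2, 2 } => 145/128
edge 10 of 15 (red): { 0, 1, 9/8 | 145/128, 73/64, 37/32, 19/16, 5/4, 3/2, 2 } => 289/256
edge 11 of 15 (blue): { 0, 1, 9/8, 289/256 | 145/128, 73/64, 37/32, 19/16, 5/4, 3/2, 2 } => 579/512
edge 12 of 15 (blue): { 0, 1, 9/8, 289/256, 579/512 | 145/128, 73/64, 37/32, 19/16, 5/4, 3/2, 2 } => 1159/1024
edge 13 of 15 (blue): { 0, 1, 9/8, 289/256, 579/512, 1159/1024 | 145/128, 73/64, 37/32, 19/16, 5/4, 3/2, 2 } => 2319/2048
edge 14 of 15 (blue): { 0, 1, 9/8, 289/256, 579/512, 1159/1024, 2319/2048 | 145/128, 73/64, 37/32, 19/16, 5/4, 3/2, 2 } => 4639/4096
edge 15 of 15 (red): { 0, 1, 9/8, 289/256, 579/512, 1159/1024, 2319/2048 | 4639/4096, 145/128, 73/64, 37/32, 19/16, 5/4, 3/2, 2 } => 9277/8192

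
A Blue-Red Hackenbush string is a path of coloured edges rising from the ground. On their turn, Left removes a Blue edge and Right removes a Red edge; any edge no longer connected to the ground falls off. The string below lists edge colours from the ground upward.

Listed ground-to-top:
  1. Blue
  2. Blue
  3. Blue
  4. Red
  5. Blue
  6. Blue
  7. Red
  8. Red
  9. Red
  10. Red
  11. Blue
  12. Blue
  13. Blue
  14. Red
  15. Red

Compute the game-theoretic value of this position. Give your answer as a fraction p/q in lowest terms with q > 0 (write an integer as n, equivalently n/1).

11321/4096

Prefix values for Blue Blue Blue Red Blue Blue Red Red Red Red Blue Blue Blue Red Red via {L|R} + simplicity:
edge 1 of 15 (Blue): { 0 | · } => 1
edge 2 of 15 (Blue): { 0,1 | · } => 2
edge 3 of 15 (Blue): { 0,1,2 | · } => 3
edge 4 of 15 (Red): { 0,1,2 | 3 } => 5/2
edge 5 of 15 (Blue): { 0,1,2,5/2 | 3 } => 11/4
edge 6 of 15 (Blue): { 0,1,2,5/2,11/4 | 3 } => 23/8
edge 7 of 15 (Red): { 0,1,2,5/2,11/4 | 23/8,3 } => 45/16
edge 8 of 15 (Red): { 0,1,2,5/2,11/4 | 45/16,23/8,3 } => 89/32
edge 9 of 15 (Red): { 0,1,2,5/2,11/4 | 89/32,45/16,23/8,3 } => 177/64
edge 10 of 15 (Red): { 0,1,2,5/2,11/4 | 177/64,89/32,45/16,23/8,3 } => 353/128
edge 11 of 15 (Blue): { 0,1,2,5/2,11/4,353/128 | 177/64,89/32,45/16,23/8,3 } => 707/256
edge 12 of 15 (Blue): { 0,1,2,5/2,11/4,353/128,707/256 | 177/64,89/32,45/16,23/8,3 } => 1415/512
edge 13 of 15 (Blue): { 0,1,2,5/2,11/4,353/128,707/256,1415/512 | 177/64,89/32,45/16,23/8,3 } => 2831/1024
edge 14 of 15 (Red): { 0,1,2,5/2,11/4,353/128,707/256,1415/512 | 2831/1024,177/64,89/32,45/16,23/8,3 } => 5661/2048
edge 15 of 15 (Red): { 0,1,2,5/2,11/4,353/128,707/256,1415/512 | 5661/2048,2831/1024,177/64,89/32,45/16,23/8,3 } => 11321/4096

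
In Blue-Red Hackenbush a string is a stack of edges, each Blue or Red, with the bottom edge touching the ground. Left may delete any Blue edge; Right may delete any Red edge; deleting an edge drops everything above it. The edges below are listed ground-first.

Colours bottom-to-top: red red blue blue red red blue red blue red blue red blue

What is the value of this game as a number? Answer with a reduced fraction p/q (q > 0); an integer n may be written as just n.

-2901/2048

1 of 13 · r · max L −∞ · min R 0 -> -1
2 of 13 · rr · max L −∞ · min R -1 -> -2
3 of 13 · rrb · max L -2 · min R -1 -> -3/2
4 of 13 · rrbb · max L -3/2 · min R -1 -> -5/4
5 of 13 · rrbbr · max L -3/2 · min R -5/4 -> -11/8
6 of 13 · rrbbrr · max L -3/2 · min R -11/8 -> -23/16
7 of 13 · rrbbrrb · max L -23/16 · min R -11/8 -> -45/32
8 of 13 · rrbbrrbr · max L -23/16 · min R -45/32 -> -91/64
9 of 13 · rrbbrrbrb · max L -91/64 · min R -45/32 -> -181/128
10 of 13 · rrbbrrbrbr · max L -91/64 · min R -181/128 -> -363/256
11 of 13 · rrbbrrbrbrb · max L -363/256 · min R -181/128 -> -725/512
12 of 13 · rrbbrrbrbrbr · max L -363/256 · min R -725/512 -> -1451/1024
13 of 13 · rrbbrrbrbrbrb · max L -1451/1024 · min R -725/512 -> -2901/2048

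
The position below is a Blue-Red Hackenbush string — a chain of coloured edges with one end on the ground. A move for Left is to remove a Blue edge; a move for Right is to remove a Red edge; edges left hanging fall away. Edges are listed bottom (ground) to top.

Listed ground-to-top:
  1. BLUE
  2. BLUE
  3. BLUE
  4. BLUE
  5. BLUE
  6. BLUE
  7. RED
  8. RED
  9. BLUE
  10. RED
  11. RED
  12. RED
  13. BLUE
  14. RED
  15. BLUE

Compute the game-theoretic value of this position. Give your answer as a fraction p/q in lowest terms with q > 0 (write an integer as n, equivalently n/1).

B: Left { 0 }, Right {  } so simplest 1
BB: Left { 0; 1 }, Right {  } so simplest 2
BBB: Left { 0; 1; 2 }, Right {  } so simplest 3
BBBB: Left { 0; 1; 2; 3 }, Right {  } so simplest 4
BBBBB: Left { 0; 1; 2; 3; 4 }, Right {  } so simplest 5
BBBBBB: Left { 0; 1; 2; 3; 4; 5 }, Right {  } so simplest 6
BBBBBBR: Left { 0; 1; 2; 3; 4; 5 }, Right { 6 } so simplest 11/2
BBBBBBRR: Left { 0; 1; 2; 3; 4; 5 }, Right { 11/2; 6 } so simplest 21/4
BBBBBBRRB: Left { 0; 1; 2; 3; 4; 5; 21/4 }, Right { 11/2; 6 } so simplest 43/8
BBBBBBRRBR: Left { 0; 1; 2; 3; 4; 5; 21/4 }, Right { 43/8; 11/2; 6 } so simplest 85/16
BBBBBBRRBRR: Left { 0; 1; 2; 3; 4; 5; 21/4 }, Right { 85/16; 43/8; 11/2; 6 } so simplest 169/32
BBBBBBRRBRRR: Left { 0; 1; 2; 3; 4; 5; 21/4 }, Right { 169/32; 85/16; 43/8; 11/2; 6 } so simplest 337/64
BBBBBBRRBRRRB: Left { 0; 1; 2; 3; 4; 5; 21/4; 337/64 }, Right { 169/32; 85/16; 43/8; 11/2; 6 } so simplest 675/128
BBBBBBRRBRRRBR: Left { 0; 1; 2; 3; 4; 5; 21/4; 337/64 }, Right { 675/128; 169/32; 85/16; 43/8; 11/2; 6 } so simplest 1349/256
BBBBBBRRBRRRBRB: Left { 0; 1; 2; 3; 4; 5; 21/4; 337/64; 1349/256 }, Right { 675/128; 169/32; 85/16; 43/8; 11/2; 6 } so simplest 2699/512

2699/512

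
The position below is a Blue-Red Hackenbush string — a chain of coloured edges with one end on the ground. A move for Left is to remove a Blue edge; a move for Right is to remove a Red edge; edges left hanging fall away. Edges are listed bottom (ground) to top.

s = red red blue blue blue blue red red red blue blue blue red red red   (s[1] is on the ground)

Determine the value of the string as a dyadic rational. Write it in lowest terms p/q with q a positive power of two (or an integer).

-9103/8192

Recurse on prefixes of the 15-edge string red red blue blue blue blue red red red blue blue blue red red red:
v_1 [r]  L=[]  R=[0]  => -1
v_2 [rr]  L=[]  R=[-1, 0]  => -2
v_3 [rrb]  L=[-2]  R=[-1, 0]  => -3/2
v_4 [rrbb]  L=[-2, -3/2]  R=[-1, 0]  => -5/4
v_5 [rrbbb]  L=[-2, -3/2, -5/4]  R=[-1, 0]  => -9/8
v_6 [rrbbbb]  L=[-2, -3/2, -5/4, -9/8]  R=[-1, 0]  => -17/16
v_7 [rrbbbbr]  L=[-2, -3/2, -5/4, -9/8]  R=[-17/16, -1, 0]  => -35/32
v_8 [rrbbbbrr]  L=[-2, -3/2, -5/4, -9/8]  R=[-35/32, -17/16, -1, 0]  => -71/64
v_9 [rrbbbbrrr]  L=[-2, -3/2, -5/4, -9/8]  R=[-71/64, -35/32, -17/16, -1, 0]  => -143/128
v_10 [rrbbbbrrrb]  L=[-2, -3/2, -5/4, -9/8, -143/128]  R=[-71/64, -35/32, -17/16, -1, 0]  => -285/256
v_11 [rrbbbbrrrbb]  L=[-2, -3/2, -5/4, -9/8, -143/128, -285/256]  R=[-71/64, -35/32, -17/16, -1, 0]  => -569/512
v_12 [rrbbbbrrrbbb]  L=[-2, -3/2, -5/4, -9/8, -143/128, -285/256, -569/512]  R=[-71/64, -35/32, -17/16, -1, 0]  => -1137/1024
v_13 [rrbbbbrrrbbbr]  L=[-2, -3/2, -5/4, -9/8, -143/128, -285/256, -569/512]  R=[-1137/1024, -71/64, -35/32, -17/16, -1, 0]  => -2275/2048
v_14 [rrbbbbrrrbbbrr]  L=[-2, -3/2, -5/4, -9/8, -143/128, -285/256, -569/512]  R=[-2275/2048, -1137/1024, -71/64, -35/32, -17/16, -1, 0]  => -4551/4096
v_15 [rrbbbbrrrbbbrrr]  L=[-2, -3/2, -5/4, -9/8, -143/128, -285/256, -569/512]  R=[-4551/4096, -2275/2048, -1137/1024, -71/64, -35/32, -17/16, -1, 0]  => -9103/8192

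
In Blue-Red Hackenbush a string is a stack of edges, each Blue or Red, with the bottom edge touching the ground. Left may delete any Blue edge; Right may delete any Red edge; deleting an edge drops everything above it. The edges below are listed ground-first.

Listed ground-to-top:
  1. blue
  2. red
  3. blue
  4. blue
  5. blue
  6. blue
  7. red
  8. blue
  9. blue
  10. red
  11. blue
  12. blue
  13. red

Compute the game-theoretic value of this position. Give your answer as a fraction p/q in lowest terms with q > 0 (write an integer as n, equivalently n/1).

Build v(s[:k]) for k = 1..13, string s = blue red blue blue blue blue red blue blue red blue blue red.
edge 1 of 13 (blue): { 0 | — } so 1
edge 2 of 13 (red): { 0 | 1 } so 1/2
edge 3 of 13 (blue): { 0; 1/2 | 1 } so 3/4
edge 4 of 13 (blue): { 0; 1/2; 3/4 | 1 } so 7/8
edge 5 of 13 (blue): { 0; 1/2; 3/4; 7/8 | 1 } so 15/16
edge 6 of 13 (blue): { 0; 1/2; 3/4; 7/8; 15/16 | 1 } so 31/32
edge 7 of 13 (red): { 0; 1/2; 3/4; 7/8; 15/16 | 31/32; 1 } so 61/64
edge 8 of 13 (blue): { 0; 1/2; 3/4; 7/8; 15/16; 61/64 | 31/32; 1 } so 123/128
edge 9 of 13 (blue): { 0; 1/2; 3/4; 7/8; 15/16; 61/64; 123/128 | 31/32; 1 } so 247/256
edge 10 of 13 (red): { 0; 1/2; 3/4; 7/8; 15/16; 61/64; 123/128 | 247/256; 31/32; 1 } so 493/512
edge 11 of 13 (blue): { 0; 1/2; 3/4; 7/8; 15/16; 61/64; 123/128; 493/512 | 247/256; 31/32; 1 } so 987/1024
edge 12 of 13 (blue): { 0; 1/2; 3/4; 7/8; 15/16; 61/64; 123/128; 493/512; 987/1024 | 247/256; 31/32; 1 } so 1975/2048
edge 13 of 13 (red): { 0; 1/2; 3/4; 7/8; 15/16; 61/64; 123/128; 493/512; 987/1024 | 1975/2048; 247/256; 31/32; 1 } so 3949/4096

3949/4096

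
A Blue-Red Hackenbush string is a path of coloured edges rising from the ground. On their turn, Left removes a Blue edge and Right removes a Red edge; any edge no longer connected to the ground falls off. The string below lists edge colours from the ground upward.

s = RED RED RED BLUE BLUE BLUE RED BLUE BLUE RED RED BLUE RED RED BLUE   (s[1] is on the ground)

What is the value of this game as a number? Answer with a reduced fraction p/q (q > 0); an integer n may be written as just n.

-8813/4096

R: Left { (no moves) }, Right { 0 } -> simplest -1
RR: Left { (no moves) }, Right { -1,0 } -> simplest -2
RRR: Left { (no moves) }, Right { -2,-1,0 } -> simplest -3
RRRB: Left { -3 }, Right { -2,-1,0 } -> simplest -5/2
RRRBB: Left { -3,-5/2 }, Right { -2,-1,0 } -> simplest -9/4
RRRBBB: Left { -3,-5/2,-9/4 }, Right { -2,-1,0 } -> simplest -17/8
RRRBBBR: Left { -3,-5/2,-9/4 }, Right { -17/8,-2,-1,0 } -> simplest -35/16
RRRBBBRB: Left { -3,-5/2,-9/4,-35/16 }, Right { -17/8,-2,-1,0 } -> simplest -69/32
RRRBBBRBB: Left { -3,-5/2,-9/4,-35/16,-69/32 }, Right { -17/8,-2,-1,0 } -> simplest -137/64
RRRBBBRBBR: Left { -3,-5/2,-9/4,-35/16,-69/32 }, Right { -137/64,-17/8,-2,-1,0 } -> simplest -275/128
RRRBBBRBBRR: Left { -3,-5/2,-9/4,-35/16,-69/32 }, Right { -275/128,-137/64,-17/8,-2,-1,0 } -> simplest -551/256
RRRBBBRBBRRB: Left { -3,-5/2,-9/4,-35/16,-69/32,-551/256 }, Right { -275/128,-137/64,-17/8,-2,-1,0 } -> simplest -1101/512
RRRBBBRBBRRBR: Left { -3,-5/2,-9/4,-35/16,-69/32,-551/256 }, Right { -1101/512,-275/128,-137/64,-17/8,-2,-1,0 } -> simplest -2203/1024
RRRBBBRBBRRBRR: Left { -3,-5/2,-9/4,-35/16,-69/32,-551/256 }, Right { -2203/1024,-1101/512,-275/128,-137/64,-17/8,-2,-1,0 } -> simplest -4407/2048
RRRBBBRBBRRBRRB: Left { -3,-5/2,-9/4,-35/16,-69/32,-551/256,-4407/2048 }, Right { -2203/1024,-1101/512,-275/128,-137/64,-17/8,-2,-1,0 } -> simplest -8813/4096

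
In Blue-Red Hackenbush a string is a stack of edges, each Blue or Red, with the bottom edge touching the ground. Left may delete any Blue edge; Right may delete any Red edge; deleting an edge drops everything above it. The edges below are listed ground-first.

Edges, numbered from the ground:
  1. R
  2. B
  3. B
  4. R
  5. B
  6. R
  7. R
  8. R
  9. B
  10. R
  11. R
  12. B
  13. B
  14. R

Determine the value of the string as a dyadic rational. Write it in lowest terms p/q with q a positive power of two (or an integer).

edge 1 of 14 (R): { ∅ | 0 } -> -1
edge 2 of 14 (B): { -1 | 0 } -> -1/2
edge 3 of 14 (B): { -1,-1/2 | 0 } -> -1/4
edge 4 of 14 (R): { -1,-1/2 | -1/4,0 } -> -3/8
edge 5 of 14 (B): { -1,-1/2,-3/8 | -1/4,0 } -> -5/16
edge 6 of 14 (R): { -1,-1/2,-3/8 | -5/16,-1/4,0 } -> -11/32
edge 7 of 14 (R): { -1,-1/2,-3/8 | -11/32,-5/16,-1/4,0 } -> -23/64
edge 8 of 14 (R): { -1,-1/2,-3/8 | -23/64,-11/32,-5/16,-1/4,0 } -> -47/128
edge 9 of 14 (B): { -1,-1/2,-3/8,-47/128 | -23/64,-11/32,-5/16,-1/4,0 } -> -93/256
edge 10 of 14 (R): { -1,-1/2,-3/8,-47/128 | -93/256,-23/64,-11/32,-5/16,-1/4,0 } -> -187/512
edge 11 of 14 (R): { -1,-1/2,-3/8,-47/128 | -187/512,-93/256,-23/64,-11/32,-5/16,-1/4,0 } -> -375/1024
edge 12 of 14 (B): { -1,-1/2,-3/8,-47/128,-375/1024 | -187/512,-93/256,-23/64,-11/32,-5/16,-1/4,0 } -> -749/2048
edge 13 of 14 (B): { -1,-1/2,-3/8,-47/128,-375/1024,-749/2048 | -187/512,-93/256,-23/64,-11/32,-5/16,-1/4,0 } -> -1497/4096
edge 14 of 14 (R): { -1,-1/2,-3/8,-47/128,-375/1024,-749/2048 | -1497/4096,-187/512,-93/256,-23/64,-11/32,-5/16,-1/4,0 } -> -2995/8192

-2995/8192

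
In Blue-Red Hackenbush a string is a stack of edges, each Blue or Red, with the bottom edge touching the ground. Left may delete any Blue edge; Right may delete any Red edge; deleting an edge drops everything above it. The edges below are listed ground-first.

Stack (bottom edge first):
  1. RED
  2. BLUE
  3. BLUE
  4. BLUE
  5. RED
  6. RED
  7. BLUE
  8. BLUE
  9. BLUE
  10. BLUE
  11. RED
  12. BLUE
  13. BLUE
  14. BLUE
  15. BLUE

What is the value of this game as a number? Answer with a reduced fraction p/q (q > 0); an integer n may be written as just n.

-3105/16384

1 of 15 · R · max L −∞ · min R 0 = -1
2 of 15 · RB · max L -1 · min R 0 = -1/2
3 of 15 · RBB · max L -1/2 · min R 0 = -1/4
4 of 15 · RBBB · max L -1/4 · min R 0 = -1/8
5 of 15 · RBBBR · max L -1/4 · min R -1/8 = -3/16
6 of 15 · RBBBRR · max L -1/4 · min R -3/16 = -7/32
7 of 15 · RBBBRRB · max L -7/32 · min R -3/16 = -13/64
8 of 15 · RBBBRRBB · max L -13/64 · min R -3/16 = -25/128
9 of 15 · RBBBRRBBB · max L -25/128 · min R -3/16 = -49/256
10 of 15 · RBBBRRBBBB · max L -49/256 · min R -3/16 = -97/512
11 of 15 · RBBBRRBBBBR · max L -49/256 · min R -97/512 = -195/1024
12 of 15 · RBBBRRBBBBRB · max L -195/1024 · min R -97/512 = -389/2048
13 of 15 · RBBBRRBBBBRBB · max L -389/2048 · min R -97/512 = -777/4096
14 of 15 · RBBBRRBBBBRBBB · max L -777/4096 · min R -97/512 = -1553/8192
15 of 15 · RBBBRRBBBBRBBBB · max L -1553/8192 · min R -97/512 = -3105/16384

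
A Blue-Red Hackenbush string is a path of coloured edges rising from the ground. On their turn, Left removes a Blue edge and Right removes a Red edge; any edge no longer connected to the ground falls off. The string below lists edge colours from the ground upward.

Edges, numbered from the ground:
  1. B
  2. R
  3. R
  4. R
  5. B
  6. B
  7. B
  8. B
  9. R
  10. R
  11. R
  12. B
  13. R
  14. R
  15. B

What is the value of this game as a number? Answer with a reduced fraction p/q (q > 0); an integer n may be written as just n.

Prefix values for B R R R B B B B R R R B R R B via {L|R} + simplicity:
value_1 [B]  L=[0]  R=[(no moves)]  gives 1
value_2 [BR]  L=[0]  R=[1]  gives 1/2
value_3 [BRR]  L=[0]  R=[1/2, 1]  gives 1/4
value_4 [BRRR]  L=[0]  R=[1/4, 1/2, 1]  gives 1/8
value_5 [BRRRB]  L=[0, 1/8]  R=[1/4, 1/2, 1]  gives 3/16
value_6 [BRRRBB]  L=[0, 1/8, 3/16]  R=[1/4, 1/2, 1]  gives 7/32
value_7 [BRRRBBB]  L=[0, 1/8, 3/16, 7/32]  R=[1/4, 1/2, 1]  gives 15/64
value_8 [BRRRBBBB]  L=[0, 1/8, 3/16, 7/32, 15/64]  R=[1/4, 1/2, 1]  gives 31/128
value_9 [BRRRBBBBR]  L=[0, 1/8, 3/16, 7/32, 15/64]  R=[31/128, 1/4, 1/2, 1]  gives 61/256
value_10 [BRRRBBBBRR]  L=[0, 1/8, 3/16, 7/32, 15/64]  R=[61/256, 31/128, 1/4, 1/2, 1]  gives 121/512
value_11 [BRRRBBBBRRR]  L=[0, 1/8, 3/16, 7/32, 15/64]  R=[121/512, 61/256, 31/128, 1/4, 1/2, 1]  gives 241/1024
value_12 [BRRRBBBBRRRB]  L=[0, 1/8, 3/16, 7/32, 15/64, 241/1024]  R=[121/512, 61/256, 31/128, 1/4, 1/2, 1]  gives 483/2048
value_13 [BRRRBBBBRRRBR]  L=[0, 1/8, 3/16, 7/32, 15/64, 241/1024]  R=[483/2048, 121/512, 61/256, 31/128, 1/4, 1/2, 1]  gives 965/4096
value_14 [BRRRBBBBRRRBRR]  L=[0, 1/8, 3/16, 7/32, 15/64, 241/1024]  R=[965/4096, 483/2048, 121/512, 61/256, 31/128, 1/4, 1/2, 1]  gives 1929/8192
value_15 [BRRRBBBBRRRBRRB]  L=[0, 1/8, 3/16, 7/32, 15/64, 241/1024, 1929/8192]  R=[965/4096, 483/2048, 121/512, 61/256, 31/128, 1/4, 1/2, 1]  gives 3859/16384

3859/16384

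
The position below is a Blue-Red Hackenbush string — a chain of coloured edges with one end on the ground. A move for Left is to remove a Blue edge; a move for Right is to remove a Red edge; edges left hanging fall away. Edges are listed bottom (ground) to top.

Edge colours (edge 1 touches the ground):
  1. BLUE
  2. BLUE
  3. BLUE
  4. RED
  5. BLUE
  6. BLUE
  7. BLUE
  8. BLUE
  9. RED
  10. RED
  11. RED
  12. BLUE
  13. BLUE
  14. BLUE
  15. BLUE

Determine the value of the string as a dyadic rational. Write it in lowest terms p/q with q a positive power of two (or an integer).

12063/4096

B: Left { 0 }, Right {  } ⇒ simplest 1
BB: Left { 0; 1 }, Right {  } ⇒ simplest 2
BBB: Left { 0; 1; 2 }, Right {  } ⇒ simplest 3
BBBR: Left { 0; 1; 2 }, Right { 3 } ⇒ simplest 5/2
BBBRB: Left { 0; 1; 2; 5/2 }, Right { 3 } ⇒ simplest 11/4
BBBRBB: Left { 0; 1; 2; 5/2; 11/4 }, Right { 3 } ⇒ simplest 23/8
BBBRBBB: Left { 0; 1; 2; 5/2; 11/4; 23/8 }, Right { 3 } ⇒ simplest 47/16
BBBRBBBB: Left { 0; 1; 2; 5/2; 11/4; 23/8; 47/16 }, Right { 3 } ⇒ simplest 95/32
BBBRBBBBR: Left { 0; 1; 2; 5/2; 11/4; 23/8; 47/16 }, Right { 95/32; 3 } ⇒ simplest 189/64
BBBRBBBBRR: Left { 0; 1; 2; 5/2; 11/4; 23/8; 47/16 }, Right { 189/64; 95/32; 3 } ⇒ simplest 377/128
BBBRBBBBRRR: Left { 0; 1; 2; 5/2; 11/4; 23/8; 47/16 }, Right { 377/128; 189/64; 95/32; 3 } ⇒ simplest 753/256
BBBRBBBBRRRB: Left { 0; 1; 2; 5/2; 11/4; 23/8; 47/16; 753/256 }, Right { 377/128; 189/64; 95/32; 3 } ⇒ simplest 1507/512
BBBRBBBBRRRBB: Left { 0; 1; 2; 5/2; 11/4; 23/8; 47/16; 753/256; 1507/512 }, Right { 377/128; 189/64; 95/32; 3 } ⇒ simplest 3015/1024
BBBRBBBBRRRBBB: Left { 0; 1; 2; 5/2; 11/4; 23/8; 47/16; 753/256; 1507/512; 3015/1024 }, Right { 377/128; 189/64; 95/32; 3 } ⇒ simplest 6031/2048
BBBRBBBBRRRBBBB: Left { 0; 1; 2; 5/2; 11/4; 23/8; 47/16; 753/256; 1507/512; 3015/1024; 6031/2048 }, Right { 377/128; 189/64; 95/32; 3 } ⇒ simplest 12063/4096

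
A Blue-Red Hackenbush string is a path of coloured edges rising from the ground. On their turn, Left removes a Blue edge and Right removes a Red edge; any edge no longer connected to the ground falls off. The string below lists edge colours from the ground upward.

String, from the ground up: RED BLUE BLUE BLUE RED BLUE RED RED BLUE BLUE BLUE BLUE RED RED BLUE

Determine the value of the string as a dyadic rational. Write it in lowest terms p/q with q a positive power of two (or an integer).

-2829/16384

1 of 15 · R · max L −∞ · min R 0 => -1
2 of 15 · RB · max L -1 · min R 0 => -1/2
3 of 15 · RBB · max L -1/2 · min R 0 => -1/4
4 of 15 · RBBB · max L -1/4 · min R 0 => -1/8
5 of 15 · RBBBR · max L -1/4 · min R -1/8 => -3/16
6 of 15 · RBBBRB · max L -3/16 · min R -1/8 => -5/32
7 of 15 · RBBBRBR · max L -3/16 · min R -5/32 => -11/64
8 of 15 · RBBBRBRR · max L -3/16 · min R -11/64 => -23/128
9 of 15 · RBBBRBRRB · max L -23/128 · min R -11/64 => -45/256
10 of 15 · RBBBRBRRBB · max L -45/256 · min R -11/64 => -89/512
11 of 15 · RBBBRBRRBBB · max L -89/512 · min R -11/64 => -177/1024
12 of 15 · RBBBRBRRBBBB · max L -177/1024 · min R -11/64 => -353/2048
13 of 15 · RBBBRBRRBBBBR · max L -177/1024 · min R -353/2048 => -707/4096
14 of 15 · RBBBRBRRBBBBRR · max L -177/1024 · min R -707/4096 => -1415/8192
15 of 15 · RBBBRBRRBBBBRRB · max L -1415/8192 · min R -707/4096 => -2829/16384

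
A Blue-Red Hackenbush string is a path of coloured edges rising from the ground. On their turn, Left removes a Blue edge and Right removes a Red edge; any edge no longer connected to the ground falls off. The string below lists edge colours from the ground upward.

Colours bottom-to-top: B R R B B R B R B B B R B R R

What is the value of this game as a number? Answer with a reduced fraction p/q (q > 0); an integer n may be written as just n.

6889/16384

value_1 [B]  L=[0]  R=[—]  -> 1
value_2 [BR]  L=[0]  R=[1]  -> 1/2
value_3 [BRR]  L=[0]  R=[1/2 1]  -> 1/4
value_4 [BRRB]  L=[0 1/4]  R=[1/2 1]  -> 3/8
value_5 [BRRBB]  L=[0 1/4 3/8]  R=[1/2 1]  -> 7/16
value_6 [BRRBBR]  L=[0 1/4 3/8]  R=[7/16 1/2 1]  -> 13/32
value_7 [BRRBBRB]  L=[0 1/4 3/8 13/32]  R=[7/16 1/2 1]  -> 27/64
value_8 [BRRBBRBR]  L=[0 1/4 3/8 13/32]  R=[27/64 7/16 1/2 1]  -> 53/128
value_9 [BRRBBRBRB]  L=[0 1/4 3/8 13/32 53/128]  R=[27/64 7/16 1/2 1]  -> 107/256
value_10 [BRRBBRBRBB]  L=[0 1/4 3/8 13/32 53/128 107/256]  R=[27/64 7/16 1/2 1]  -> 215/512
value_11 [BRRBBRBRBBB]  L=[0 1/4 3/8 13/32 53/128 107/256 215/512]  R=[27/64 7/16 1/2 1]  -> 431/1024
value_12 [BRRBBRBRBBBR]  L=[0 1/4 3/8 13/32 53/128 107/256 215/512]  R=[431/1024 27/64 7/16 1/2 1]  -> 861/2048
value_13 [BRRBBRBRBBBRB]  L=[0 1/4 3/8 13/32 53/128 107/256 215/512 861/2048]  R=[431/1024 27/64 7/16 1/2 1]  -> 1723/4096
value_14 [BRRBBRBRBBBRBR]  L=[0 1/4 3/8 13/32 53/128 107/256 215/512 861/2048]  R=[1723/4096 431/1024 27/64 7/16 1/2 1]  -> 3445/8192
value_15 [BRRBBRBRBBBRBRR]  L=[0 1/4 3/8 13/32 53/128 107/256 215/512 861/2048]  R=[3445/8192 1723/4096 431/1024 27/64 7/16 1/2 1]  -> 6889/16384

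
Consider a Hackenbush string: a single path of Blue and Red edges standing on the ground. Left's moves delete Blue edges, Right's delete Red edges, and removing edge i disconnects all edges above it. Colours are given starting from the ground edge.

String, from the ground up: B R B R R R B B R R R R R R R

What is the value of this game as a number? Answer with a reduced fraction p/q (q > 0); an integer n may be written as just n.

8961/16384

B: Left { 0 }, Right { ∅ } = simplest 1
BR: Left { 0 }, Right { 1 } = simplest 1/2
BRB: Left { 0, 1/2 }, Right { 1 } = simplest 3/4
BRBR: Left { 0, 1/2 }, Right { 3/4, 1 } = simplest 5/8
BRBRR: Left { 0, 1/2 }, Right { 5/8, 3/4, 1 } = simplest 9/16
BRBRRR: Left { 0, 1/2 }, Right { 9/16, 5/8, 3/4, 1 } = simplest 17/32
BRBRRRB: Left { 0, 1/2, 17/32 }, Right { 9/16, 5/8, 3/4, 1 } = simplest 35/64
BRBRRRBB: Left { 0, 1/2, 17/32, 35/64 }, Right { 9/16, 5/8, 3/4, 1 } = simplest 71/128
BRBRRRBBR: Left { 0, 1/2, 17/32, 35/64 }, Right { 71/128, 9/16, 5/8, 3/4, 1 } = simplest 141/256
BRBRRRBBRR: Left { 0, 1/2, 17/32, 35/64 }, Right { 141/256, 71/128, 9/16, 5/8, 3/4, 1 } = simplest 281/512
BRBRRRBBRRR: Left { 0, 1/2, 17/32, 35/64 }, Right { 281/512, 141/256, 71/128, 9/16, 5/8, 3/4, 1 } = simplest 561/1024
BRBRRRBBRRRR: Left { 0, 1/2, 17/32, 35/64 }, Right { 561/1024, 281/512, 141/256, 71/128, 9/16, 5/8, 3/4, 1 } = simplest 1121/2048
BRBRRRBBRRRRR: Left { 0, 1/2, 17/32, 35/64 }, Right { 1121/2048, 561/1024, 281/512, 141/256, 71/128, 9/16, 5/8, 3/4, 1 } = simplest 2241/4096
BRBRRRBBRRRRRR: Left { 0, 1/2, 17/32, 35/64 }, Right { 2241/4096, 1121/2048, 561/1024, 281/512, 141/256, 71/128, 9/16, 5/8, 3/4, 1 } = simplest 4481/8192
BRBRRRBBRRRRRRR: Left { 0, 1/2, 17/32, 35/64 }, Right { 4481/8192, 2241/4096, 1121/2048, 561/1024, 281/512, 141/256, 71/128, 9/16, 5/8, 3/4, 1 } = simplest 8961/16384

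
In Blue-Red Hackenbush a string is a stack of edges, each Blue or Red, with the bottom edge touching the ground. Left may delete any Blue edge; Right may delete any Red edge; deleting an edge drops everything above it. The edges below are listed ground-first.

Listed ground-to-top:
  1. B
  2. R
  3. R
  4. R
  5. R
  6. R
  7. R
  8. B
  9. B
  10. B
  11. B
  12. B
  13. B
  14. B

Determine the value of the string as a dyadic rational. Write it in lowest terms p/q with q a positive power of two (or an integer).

edge 1 of 14 (B): { 0 | ∅ } gives 1
edge 2 of 14 (R): { 0 | 1 } gives 1/2
edge 3 of 14 (R): { 0 | 1/2,1 } gives 1/4
edge 4 of 14 (R): { 0 | 1/4,1/2,1 } gives 1/8
edge 5 of 14 (R): { 0 | 1/8,1/4,1/2,1 } gives 1/16
edge 6 of 14 (R): { 0 | 1/16,1/8,1/4,1/2,1 } gives 1/32
edge 7 of 14 (R): { 0 | 1/32,1/16,1/8,1/4,1/2,1 } gives 1/64
edge 8 of 14 (B): { 0,1/64 | 1/32,1/16,1/8,1/4,1/2,1 } gives 3/128
edge 9 of 14 (B): { 0,1/64,3/128 | 1/32,1/16,1/8,1/4,1/2,1 } gives 7/256
edge 10 of 14 (B): { 0,1/64,3/128,7/256 | 1/32,1/16,1/8,1/4,1/2,1 } gives 15/512
edge 11 of 14 (B): { 0,1/64,3/128,7/256,15/512 | 1/32,1/16,1/8,1/4,1/2,1 } gives 31/1024
edge 12 of 14 (B): { 0,1/64,3/128,7/256,15/512,31/1024 | 1/32,1/16,1/8,1/4,1/2,1 } gives 63/2048
edge 13 of 14 (B): { 0,1/64,3/128,7/256,15/512,31/1024,63/2048 | 1/32,1/16,1/8,1/4,1/2,1 } gives 127/4096
edge 14 of 14 (B): { 0,1/64,3/128,7/256,15/512,31/1024,63/2048,127/4096 | 1/32,1/16,1/8,1/4,1/2,1 } gives 255/8192

255/8192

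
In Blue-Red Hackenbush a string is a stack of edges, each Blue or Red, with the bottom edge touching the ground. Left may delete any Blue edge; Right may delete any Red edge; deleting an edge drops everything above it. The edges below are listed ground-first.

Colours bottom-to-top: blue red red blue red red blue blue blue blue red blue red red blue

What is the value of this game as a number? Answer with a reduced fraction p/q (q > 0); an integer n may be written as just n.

edge 1 of 15 (blue): { 0 |  } — 1
edge 2 of 15 (red): { 0 | 1 } — 1/2
edge 3 of 15 (red): { 0 | 1/2 1 } — 1/4
edge 4 of 15 (blue): { 0 1/4 | 1/2 1 } — 3/8
edge 5 of 15 (red): { 0 1/4 | 3/8 1/2 1 } — 5/16
edge 6 of 15 (red): { 0 1/4 | 5/16 3/8 1/2 1 } — 9/32
edge 7 of 15 (blue): { 0 1/4 9/32 | 5/16 3/8 1/2 1 } — 19/64
edge 8 of 15 (blue): { 0 1/4 9/32 19/64 | 5/16 3/8 1/2 1 } — 39/128
edge 9 of 15 (blue): { 0 1/4 9/32 19/64 39/128 | 5/16 3/8 1/2 1 } — 79/256
edge 10 of 15 (blue): { 0 1/4 9/32 19/64 39/128 79/256 | 5/16 3/8 1/2 1 } — 159/512
edge 11 of 15 (red): { 0 1/4 9/32 19/64 39/128 79/256 | 159/512 5/16 3/8 1/2 1 } — 317/1024
edge 12 of 15 (blue): { 0 1/4 9/32 19/64 39/128 79/256 317/1024 | 159/512 5/16 3/8 1/2 1 } — 635/2048
edge 13 of 15 (red): { 0 1/4 9/32 19/64 39/128 79/256 317/1024 | 635/2048 159/512 5/16 3/8 1/2 1 } — 1269/4096
edge 14 of 15 (red): { 0 1/4 9/32 19/64 39/128 79/256 317/1024 | 1269/4096 635/2048 159/512 5/16 3/8 1/2 1 } — 2537/8192
edge 15 of 15 (blue): { 0 1/4 9/32 19/64 39/128 79/256 317/1024 2537/8192 | 1269/4096 635/2048 159/512 5/16 3/8 1/2 1 } — 5075/16384

5075/16384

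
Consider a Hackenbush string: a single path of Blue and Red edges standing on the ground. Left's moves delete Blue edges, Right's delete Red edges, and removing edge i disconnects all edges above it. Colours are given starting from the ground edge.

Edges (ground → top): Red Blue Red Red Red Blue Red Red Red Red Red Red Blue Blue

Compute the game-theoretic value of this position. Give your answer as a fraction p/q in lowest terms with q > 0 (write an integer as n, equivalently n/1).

-7673/8192

1 of 14 · R · max L −∞ · min R 0 → -1
2 of 14 · RB · max L -1 · min R 0 → -1/2
3 of 14 · RBR · max L -1 · min R -1/2 → -3/4
4 of 14 · RBRR · max L -1 · min R -3/4 → -7/8
5 of 14 · RBRRR · max L -1 · min R -7/8 → -15/16
6 of 14 · RBRRRB · max L -15/16 · min R -7/8 → -29/32
7 of 14 · RBRRRBR · max L -15/16 · min R -29/32 → -59/64
8 of 14 · RBRRRBRR · max L -15/16 · min R -59/64 → -119/128
9 of 14 · RBRRRBRRR · max L -15/16 · min R -119/128 → -239/256
10 of 14 · RBRRRBRRRR · max L -15/16 · min R -239/256 → -479/512
11 of 14 · RBRRRBRRRRR · max L -15/16 · min R -479/512 → -959/1024
12 of 14 · RBRRRBRRRRRR · max L -15/16 · min R -959/1024 → -1919/2048
13 of 14 · RBRRRBRRRRRRB · max L -1919/2048 · min R -959/1024 → -3837/4096
14 of 14 · RBRRRBRRRRRRBB · max L -3837/4096 · min R -959/1024 → -7673/8192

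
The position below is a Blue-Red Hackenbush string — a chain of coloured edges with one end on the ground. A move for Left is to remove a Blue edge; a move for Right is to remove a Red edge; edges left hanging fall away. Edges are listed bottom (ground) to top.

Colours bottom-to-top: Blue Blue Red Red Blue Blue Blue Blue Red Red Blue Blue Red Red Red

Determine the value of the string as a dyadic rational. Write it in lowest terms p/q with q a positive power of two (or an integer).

12081/8192

Prefix values for Blue Blue Red Red Blue Blue Blue Blue Red Red Blue Blue Red Red Red via {L|R} + simplicity:
edge 1 of 15 (Blue): { 0 | · } -> 1
edge 2 of 15 (Blue): { 0 1 | · } -> 2
edge 3 of 15 (Red): { 0 1 | 2 } -> 3/2
edge 4 of 15 (Red): { 0 1 | 3/2 2 } -> 5/4
edge 5 of 15 (Blue): { 0 1 5/4 | 3/2 2 } -> 11/8
edge 6 of 15 (Blue): { 0 1 5/4 11/8 | 3/2 2 } -> 23/16
edge 7 of 15 (Blue): { 0 1 5/4 11/8 23/16 | 3/2 2 } -> 47/32
edge 8 of 15 (Blue): { 0 1 5/4 11/8 23/16 47/32 | 3/2 2 } -> 95/64
edge 9 of 15 (Red): { 0 1 5/4 11/8 23/16 47/32 | 95/64 3/2 2 } -> 189/128
edge 10 of 15 (Red): { 0 1 5/4 11/8 23/16 47/32 | 189/128 95/64 3/2 2 } -> 377/256
edge 11 of 15 (Blue): { 0 1 5/4 11/8 23/16 47/32 377/256 | 189/128 95/64 3/2 2 } -> 755/512
edge 12 of 15 (Blue): { 0 1 5/4 11/8 23/16 47/32 377/256 755/512 | 189/128 95/64 3/2 2 } -> 1511/1024
edge 13 of 15 (Red): { 0 1 5/4 11/8 23/16 47/32 377/256 755/512 | 1511/1024 189/128 95/64 3/2 2 } -> 3021/2048
edge 14 of 15 (Red): { 0 1 5/4 11/8 23/16 47/32 377/256 755/512 | 3021/2048 1511/1024 189/128 95/64 3/2 2 } -> 6041/4096
edge 15 of 15 (Red): { 0 1 5/4 11/8 23/16 47/32 377/256 755/512 | 6041/4096 3021/2048 1511/1024 189/128 95/64 3/2 2 } -> 12081/8192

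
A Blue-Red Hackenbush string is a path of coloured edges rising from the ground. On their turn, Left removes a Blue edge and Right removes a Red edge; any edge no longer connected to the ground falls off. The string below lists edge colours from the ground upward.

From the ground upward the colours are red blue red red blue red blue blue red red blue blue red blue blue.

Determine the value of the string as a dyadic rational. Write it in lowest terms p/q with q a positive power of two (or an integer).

Recurse on prefixes of the 15-edge string red blue red red blue red blue blue red red blue blue red blue blue:
1 of 15 · r · max L −∞ · min R 0 so -1
2 of 15 · rb · max L -1 · min R 0 so -1/2
3 of 15 · rbr · max L -1 · min R -1/2 so -3/4
4 of 15 · rbrr · max L -1 · min R -3/4 so -7/8
5 of 15 · rbrrb · max L -7/8 · min R -3/4 so -13/16
6 of 15 · rbrrbr · max L -7/8 · min R -13/16 so -27/32
7 of 15 · rbrrbrb · max L -27/32 · min R -13/16 so -53/64
8 of 15 · rbrrbrbb · max L -53/64 · min R -13/16 so -105/128
9 of 15 · rbrrbrbbr · max L -53/64 · min R -105/128 so -211/256
10 of 15 · rbrrbrbbrr · max L -53/64 · min R -211/256 so -423/512
11 of 15 · rbrrbrbbrrb · max L -423/512 · min R -211/256 so -845/1024
12 of 15 · rbrrbrbbrrbb · max L -845/1024 · min R -211/256 so -1689/2048
13 of 15 · rbrrbrbbrrbbr · max L -845/1024 · min R -1689/2048 so -3379/4096
14 of 15 · rbrrbrbbrrbbrb · max L -3379/4096 · min R -1689/2048 so -6757/8192
15 of 15 · rbrrbrbbrrbbrbb · max L -6757/8192 · min R -1689/2048 so -13513/16384

-13513/16384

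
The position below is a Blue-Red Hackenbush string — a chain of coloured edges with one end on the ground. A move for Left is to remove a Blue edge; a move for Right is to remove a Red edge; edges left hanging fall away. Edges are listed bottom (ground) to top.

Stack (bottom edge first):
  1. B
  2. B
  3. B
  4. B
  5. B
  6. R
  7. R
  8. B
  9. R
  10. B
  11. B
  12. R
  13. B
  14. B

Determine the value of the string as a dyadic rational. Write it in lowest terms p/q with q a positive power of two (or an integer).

2231/512

Recurse on prefixes of the 14-edge string B B B B B R R B R B B R B B:
1 of 14 · B · max L 0 · min R +∞ so 1
2 of 14 · BB · max L 1 · min R +∞ so 2
3 of 14 · BBB · max L 2 · min R +∞ so 3
4 of 14 · BBBB · max L 3 · min R +∞ so 4
5 of 14 · BBBBB · max L 4 · min R +∞ so 5
6 of 14 · BBBBBR · max L 4 · min R 5 so 9/2
7 of 14 · BBBBBRR · max L 4 · min R 9/2 so 17/4
8 of 14 · BBBBBRRB · max L 17/4 · min R 9/2 so 35/8
9 of 14 · BBBBBRRBR · max L 17/4 · min R 35/8 so 69/16
10 of 14 · BBBBBRRBRB · max L 69/16 · min R 35/8 so 139/32
11 of 14 · BBBBBRRBRBB · max L 139/32 · min R 35/8 so 279/64
12 of 14 · BBBBBRRBRBBR · max L 139/32 · min R 279/64 so 557/128
13 of 14 · BBBBBRRBRBBRB · max L 557/128 · min R 279/64 so 1115/256
14 of 14 · BBBBBRRBRBBRBB · max L 1115/256 · min R 279/64 so 2231/512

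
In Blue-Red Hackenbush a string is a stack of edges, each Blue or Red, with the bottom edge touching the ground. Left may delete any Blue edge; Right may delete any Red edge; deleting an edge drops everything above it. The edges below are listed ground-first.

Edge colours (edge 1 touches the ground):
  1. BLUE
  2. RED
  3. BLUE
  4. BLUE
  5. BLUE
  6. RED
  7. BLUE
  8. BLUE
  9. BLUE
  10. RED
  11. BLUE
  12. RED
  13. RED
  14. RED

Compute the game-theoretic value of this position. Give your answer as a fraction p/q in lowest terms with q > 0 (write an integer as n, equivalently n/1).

value(B) = { 0 | (no moves) } => 1
value(BR) = { 0 | 1 } => 1/2
value(BRB) = { 0, 1/2 | 1 } => 3/4
value(BRBB) = { 0, 1/2, 3/4 | 1 } => 7/8
value(BRBBB) = { 0, 1/2, 3/4, 7/8 | 1 } => 15/16
value(BRBBBR) = { 0, 1/2, 3/4, 7/8 | 15/16, 1 } => 29/32
value(BRBBBRB) = { 0, 1/2, 3/4, 7/8, 29/32 | 15/16, 1 } => 59/64
value(BRBBBRBB) = { 0, 1/2, 3/4, 7/8, 29/32, 59/64 | 15/16, 1 } => 119/128
value(BRBBBRBBB) = { 0, 1/2, 3/4, 7/8, 29/32, 59/64, 119/128 | 15/16, 1 } => 239/256
value(BRBBBRBBBR) = { 0, 1/2, 3/4, 7/8, 29/32, 59/64, 119/128 | 239/256, 15/16, 1 } => 477/512
value(BRBBBRBBBRB) = { 0, 1/2, 3/4, 7/8, 29/32, 59/64, 119/128, 477/512 | 239/256, 15/16, 1 } => 955/1024
value(BRBBBRBBBRBR) = { 0, 1/2, 3/4, 7/8, 29/32, 59/64, 119/128, 477/512 | 955/1024, 239/256, 15/16, 1 } => 1909/2048
value(BRBBBRBBBRBRR) = { 0, 1/2, 3/4, 7/8, 29/32, 59/64, 119/128, 477/512 | 1909/2048, 955/1024, 239/256, 15/16, 1 } => 3817/4096
value(BRBBBRBBBRBRRR) = { 0, 1/2, 3/4, 7/8, 29/32, 59/64, 119/128, 477/512 | 3817/4096, 1909/2048, 955/1024, 239/256, 15/16, 1 } => 7633/8192

7633/8192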